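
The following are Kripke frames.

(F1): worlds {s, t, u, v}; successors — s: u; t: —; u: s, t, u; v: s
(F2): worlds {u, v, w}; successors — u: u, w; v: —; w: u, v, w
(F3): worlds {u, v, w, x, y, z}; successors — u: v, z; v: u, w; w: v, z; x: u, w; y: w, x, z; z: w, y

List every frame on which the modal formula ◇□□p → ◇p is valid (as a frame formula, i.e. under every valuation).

(F3)

The schema corresponds to a generalized confluence (Geach) condition: ∀x ∀y (xRy → ∃w (yR²w ∧ xRw)).
(F1): fails — uRt but no w with tR²w and uRw.
(F2): fails — wRv but no t with vR²t and wRt.
(F3): ✓.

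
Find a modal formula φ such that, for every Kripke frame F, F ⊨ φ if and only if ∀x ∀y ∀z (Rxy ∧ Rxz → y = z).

◇s → □s

The condition is partial functionality. The CD schema ◇s → □s defines it.
Suppose ◇s→□s is valid. Take Rxy, Rxz and set V(s)={y}. Then ◇s at x, so □s at x, so s at z, i.e. z=y.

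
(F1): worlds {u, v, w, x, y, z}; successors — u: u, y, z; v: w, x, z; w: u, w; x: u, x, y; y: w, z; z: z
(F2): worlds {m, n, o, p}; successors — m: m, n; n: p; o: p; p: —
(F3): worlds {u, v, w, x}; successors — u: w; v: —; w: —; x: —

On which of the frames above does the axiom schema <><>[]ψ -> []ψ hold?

Frame correspondent (Sahlqvist): forall x forall y forall z ((x R^2 y & xRz) -> exists w (yRw & z = w)) — i.e. a generalized confluence (Geach) condition.
(F1): fails — uR²w, uRy but no t with wRt and y=t.
(F2): fails — mR²n, mRm but no w with nRw and m=w.
(F3): holds.
Valid on: (F3).

(F3)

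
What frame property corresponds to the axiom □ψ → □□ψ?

Transitivity

This is the 4 axiom.
It corresponds to transitivity: ∀x ∀y ∀z (Rxy ∧ Ryz → Rxz).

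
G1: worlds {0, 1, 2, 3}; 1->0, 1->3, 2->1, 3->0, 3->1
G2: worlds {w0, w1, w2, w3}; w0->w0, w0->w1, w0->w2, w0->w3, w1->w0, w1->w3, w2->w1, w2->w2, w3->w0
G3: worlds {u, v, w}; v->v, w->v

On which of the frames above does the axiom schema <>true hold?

The schema corresponds to seriality: forall x exists y Rxy.
G1: fails — world 0 has no successor.
G2: condition met.
G3: fails — world u has no successor.

G2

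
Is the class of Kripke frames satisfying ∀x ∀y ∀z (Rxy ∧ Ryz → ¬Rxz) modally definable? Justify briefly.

Any modally definable frame class is closed under surjective bounded morphisms.
The 3-cycle (worlds w0,w1,w2 with w0→w1→w2→w0) is intransitive. Mapping every world to a single reflexive point • is a surjective bounded morphism; the reflexive point is not intransitive (R••∧R•• but R••).
So no modal formula (or set of formulas) defines exactly the intransitive frames.

No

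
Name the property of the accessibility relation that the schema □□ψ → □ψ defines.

density

This is the C4 axiom.
It corresponds to density: ∀x ∀y (Rxy → ∃z (Rxz ∧ Rzy)).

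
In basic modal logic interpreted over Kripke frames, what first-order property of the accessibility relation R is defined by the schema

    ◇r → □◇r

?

Suppose ◇r→□◇r is valid. Take Rxy, Rxz and set V(r)={y}. Then ◇r at x, so □◇r at x, so ◇r at z, so some w with Rzw has r; w=y, i.e. Rzy. By symmetry of the argument, Ryz.

the Euclidean property: ∀x ∀y ∀z (Rxy ∧ Rxz → Ryz)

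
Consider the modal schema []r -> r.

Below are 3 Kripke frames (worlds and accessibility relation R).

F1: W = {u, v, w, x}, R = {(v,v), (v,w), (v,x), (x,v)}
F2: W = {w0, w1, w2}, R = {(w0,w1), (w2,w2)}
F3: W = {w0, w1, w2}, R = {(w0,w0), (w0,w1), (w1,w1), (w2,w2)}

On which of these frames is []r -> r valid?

The schema corresponds to reflexivity: forall x Rxx.
F1: fails — world u does not see itself.
F2: fails — world w0 does not see itself.
F3: condition met.

F3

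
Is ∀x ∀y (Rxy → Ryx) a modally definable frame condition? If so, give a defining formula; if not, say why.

Yes — defined by q → □◇q

Yes: it is symmetry, defined by the B schema q → □◇q.
Suppose q→□◇q is valid. Take Rxy and set V(q)={x}. Then q at x, so □◇q at x, so ◇q at y, so some z with Ryz has q; z=x, i.e. Ryx.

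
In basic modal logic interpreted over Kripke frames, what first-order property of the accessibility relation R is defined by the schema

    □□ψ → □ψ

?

Density

This schema is the C4 axiom.
It corresponds to density: ∀x ∀y (Rxy → ∃z (Rxz ∧ Rzy)).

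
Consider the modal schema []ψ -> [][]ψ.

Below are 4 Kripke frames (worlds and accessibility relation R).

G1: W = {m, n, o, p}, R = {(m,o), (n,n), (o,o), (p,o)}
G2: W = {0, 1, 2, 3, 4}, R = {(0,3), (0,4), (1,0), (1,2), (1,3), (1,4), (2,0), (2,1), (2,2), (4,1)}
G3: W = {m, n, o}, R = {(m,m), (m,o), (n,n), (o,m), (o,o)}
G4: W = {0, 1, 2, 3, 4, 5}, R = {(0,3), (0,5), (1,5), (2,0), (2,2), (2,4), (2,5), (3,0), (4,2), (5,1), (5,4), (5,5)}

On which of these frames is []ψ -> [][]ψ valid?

G1, G3

Frame correspondent (Sahlqvist): forall x forall y forall z (Rxy & Ryz -> Rxz) — i.e. transitivity.
G1: holds.
G2: fails — R12 and R21 but not R11.
G3: holds.
G4: fails — R25 and R51 but not R21.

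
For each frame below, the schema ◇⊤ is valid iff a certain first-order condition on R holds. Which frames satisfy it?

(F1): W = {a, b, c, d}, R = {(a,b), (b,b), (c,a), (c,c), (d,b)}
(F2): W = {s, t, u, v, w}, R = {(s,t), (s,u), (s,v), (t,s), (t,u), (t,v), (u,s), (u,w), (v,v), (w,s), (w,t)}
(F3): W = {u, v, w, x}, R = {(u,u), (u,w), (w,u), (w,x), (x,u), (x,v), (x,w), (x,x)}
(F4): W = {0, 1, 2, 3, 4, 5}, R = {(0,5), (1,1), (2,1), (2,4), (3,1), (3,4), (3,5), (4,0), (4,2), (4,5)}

The schema corresponds to seriality: ∀x ∃y Rxy.
(F1): ✓.
(F2): ✓.
(F3): fails — world v has no successor.
(F4): fails — world 5 has no successor.
Valid on: (F1), (F2).

(F1), (F2)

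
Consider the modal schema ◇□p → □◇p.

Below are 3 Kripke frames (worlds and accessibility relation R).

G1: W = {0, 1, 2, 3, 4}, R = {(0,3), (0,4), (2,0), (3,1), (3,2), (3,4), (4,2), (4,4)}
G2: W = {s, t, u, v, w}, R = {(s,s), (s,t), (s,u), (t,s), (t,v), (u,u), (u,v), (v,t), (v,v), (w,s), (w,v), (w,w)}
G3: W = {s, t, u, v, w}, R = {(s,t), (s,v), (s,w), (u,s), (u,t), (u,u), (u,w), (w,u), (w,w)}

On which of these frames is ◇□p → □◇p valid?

G2

The schema corresponds to convergence: ∀x ∀y ∀z (Rxy ∧ Rxz → ∃w (Ryw ∧ Rzw)).
G1: fails — R34 and R32 but 4 and 2 have no common successor.
G2: satisfies the condition.
G3: fails — Rsv and Rsv but v and v have no common successor.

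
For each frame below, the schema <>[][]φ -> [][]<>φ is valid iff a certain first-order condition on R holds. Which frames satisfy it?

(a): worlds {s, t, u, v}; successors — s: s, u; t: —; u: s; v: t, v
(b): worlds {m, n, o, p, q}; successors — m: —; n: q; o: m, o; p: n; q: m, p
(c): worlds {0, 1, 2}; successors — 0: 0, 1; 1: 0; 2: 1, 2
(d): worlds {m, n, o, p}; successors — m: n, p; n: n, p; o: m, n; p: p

Frame correspondent (Sahlqvist): forall x forall y forall z ((xRy & x R^2 z) -> exists w (y R^2 w & zRw)) — i.e. a generalized confluence (Geach) condition.
(a): fails — vRt, vR²t but no w with tR²w and tRw.
(b): fails — nRq, nR²m but no w with qR²w and mRw.
(c): holds.
(d): holds.
Valid on: (c), (d).

(c), (d)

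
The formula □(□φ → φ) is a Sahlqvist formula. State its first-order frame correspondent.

Suppose □(□φ→φ) is valid. Take Rxy and set V(φ)={w : Ryw}. Then at y, □φ holds; since □(□φ→φ) at x, □φ→φ at y, so φ at y, i.e. Ryy.
The converse is a direct semantic check.
So the correspondent is shift-reflexivity.

shift-reflexivity: ∀x ∀y (Rxy → Ryy)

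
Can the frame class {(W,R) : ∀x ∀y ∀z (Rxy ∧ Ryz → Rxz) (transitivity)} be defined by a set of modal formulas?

This is a Sahlqvist condition; the 4 axiom □q → □□q defines it.

Yes, by □q → □□q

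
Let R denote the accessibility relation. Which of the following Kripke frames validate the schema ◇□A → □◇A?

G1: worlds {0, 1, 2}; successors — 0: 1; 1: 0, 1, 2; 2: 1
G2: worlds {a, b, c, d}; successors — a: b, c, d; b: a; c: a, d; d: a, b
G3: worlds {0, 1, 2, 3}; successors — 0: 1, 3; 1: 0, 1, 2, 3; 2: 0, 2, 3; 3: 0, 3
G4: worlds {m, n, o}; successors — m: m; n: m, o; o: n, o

This is the axiom for convergence; its first-order frame correspondent is ∀x ∀y ∀z (Rxy ∧ Rxz → ∃w (Ryw ∧ Rzw)).
G1: condition met.
G2: fails — Rdb and Rda but b and a have no common successor.
G3: condition met.
G4: fails — Rno and Rnm but o and m have no common successor.

G1, G3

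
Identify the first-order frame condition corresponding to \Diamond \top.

seriality

◇⊤ holds at w iff w has a successor, so frame-validity of ◇⊤ is exactly seriality. Equivalently via □A → ◇A:
Suppose □A→◇A is valid. At any x set V(A)=W. Then □A at x, so ◇A at x, so x has a successor.
The converse is a direct semantic check.
So the correspondent is seriality.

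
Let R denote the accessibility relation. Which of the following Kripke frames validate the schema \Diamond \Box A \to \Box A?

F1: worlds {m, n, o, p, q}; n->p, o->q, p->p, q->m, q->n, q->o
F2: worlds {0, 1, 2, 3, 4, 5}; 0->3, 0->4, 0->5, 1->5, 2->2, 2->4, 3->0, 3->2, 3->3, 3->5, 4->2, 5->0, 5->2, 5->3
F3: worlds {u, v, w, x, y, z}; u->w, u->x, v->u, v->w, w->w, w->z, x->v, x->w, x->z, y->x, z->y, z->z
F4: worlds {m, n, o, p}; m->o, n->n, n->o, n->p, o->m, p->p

The schema corresponds to the Euclidean property: \forall x \forall y \forall z (Rxy \wedge Rxz \to Ryz).
F1: fails — Roq and Roq but not Rqq.
F2: fails — R04 and R04 but not R44.
F3: fails — Ruw and Rux but not Rwx.
F4: fails — Rmo and Rmo but not Roo.

none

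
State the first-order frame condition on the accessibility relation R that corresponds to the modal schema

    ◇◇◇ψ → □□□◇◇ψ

∀x ∀y ∀z ((xR³y ∧ xR³z) → ∃w (y = w ∧ zR²w))

This is a Sahlqvist (Geach-type) schema ◇^3□^0ψ → □^3◇^2ψ.
Minimal-valuation argument: fix x; take any y with xR^3y and any z with xR^3z. Set V(ψ) to the set of worlds R-reachable from y in exactly 0 steps. Then □^0ψ holds at y, so the antecedent holds at x; validity forces ◇^2ψ at z, giving a w with zR^2w and yR^0w.
First-order correspondent: ∀x ∀y ∀z ((xR³y ∧ xR³z) → ∃w (y = w ∧ zR²w)).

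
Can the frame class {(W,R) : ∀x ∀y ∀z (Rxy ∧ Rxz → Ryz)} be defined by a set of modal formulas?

The condition is the Euclidean property. A defining modal formula is ◇q → □◇q.

Yes — defined by ◇q → □◇q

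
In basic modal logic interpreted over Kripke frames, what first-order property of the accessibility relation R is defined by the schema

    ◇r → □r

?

Suppose ◇r→□r is valid. Take Rxy, Rxz and set V(r)={y}. Then ◇r at x, so □r at x, so r at z, i.e. z=y.

Partial functionality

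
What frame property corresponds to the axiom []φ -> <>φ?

Suppose □φ→◇φ is valid. At any x set V(φ)=W. Then □φ at x, so ◇φ at x, so x has a successor.

Seriality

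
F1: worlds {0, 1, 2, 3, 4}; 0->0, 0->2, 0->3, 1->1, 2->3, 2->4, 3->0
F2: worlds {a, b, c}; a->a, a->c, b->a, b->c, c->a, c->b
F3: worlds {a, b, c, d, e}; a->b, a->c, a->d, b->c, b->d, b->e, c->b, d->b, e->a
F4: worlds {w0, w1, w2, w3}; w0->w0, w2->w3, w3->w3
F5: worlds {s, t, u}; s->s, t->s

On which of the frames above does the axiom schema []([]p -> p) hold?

F4, F5

This is the axiom for shift-reflexivity; its first-order frame correspondent is forall x forall y (Rxy -> Ryy).
F1: fails — R02 but not R22.
F2: fails — Rbc but not Rcc.
F3: fails — Rbc but not Rcc.
F4: condition met.
F5: condition met.
Valid on: F4, F5.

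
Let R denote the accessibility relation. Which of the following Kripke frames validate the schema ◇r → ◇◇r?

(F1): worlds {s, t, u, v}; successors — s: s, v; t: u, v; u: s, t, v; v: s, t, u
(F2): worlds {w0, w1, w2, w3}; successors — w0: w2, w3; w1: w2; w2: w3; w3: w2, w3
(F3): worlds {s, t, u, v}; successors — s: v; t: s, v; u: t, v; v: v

(F1)

The schema corresponds to a generalized confluence (Geach) condition: ∀x ∀y (xRy → ∃w (y = w ∧ xR²w)).
(F1): ✓.
(F2): fails — w1Rw2 but no w with w2=w and w1R²w.
(F3): fails — tRs but no w with s=w and tR²w.
Valid on: (F1).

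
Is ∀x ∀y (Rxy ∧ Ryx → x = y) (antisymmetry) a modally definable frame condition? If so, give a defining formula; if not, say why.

No — not modally definable

Modal frame validity is preserved under surjective bounded morphisms.
The 8-cycle (worlds s,t,u,v,w,x,y,z with s→t→u→v→w→x→y→z→s) is antisymmetric. Sending even-indexed worlds to s and odd-indexed worlds to t is a surjective bounded morphism onto the two-world frame with s↔t, which is not antisymmetric.
So no modal formula (or set of formulas) defines exactly the antisymmetric frames.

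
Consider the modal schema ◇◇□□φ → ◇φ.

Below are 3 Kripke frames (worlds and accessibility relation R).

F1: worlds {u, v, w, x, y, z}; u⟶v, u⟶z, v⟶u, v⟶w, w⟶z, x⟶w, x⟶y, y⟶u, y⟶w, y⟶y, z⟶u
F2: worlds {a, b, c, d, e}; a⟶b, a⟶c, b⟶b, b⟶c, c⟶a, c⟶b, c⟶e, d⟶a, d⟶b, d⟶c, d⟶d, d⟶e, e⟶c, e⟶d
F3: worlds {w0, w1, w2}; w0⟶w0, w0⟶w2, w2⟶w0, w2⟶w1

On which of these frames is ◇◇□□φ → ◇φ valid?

F2

The schema corresponds to a generalized confluence (Geach) condition: ∀x ∀y (xR²y → ∃w (yR²w ∧ xRw)).
F1: fails — uR²u but no t with uR²t and uRt.
F2: holds.
F3: fails — w0R²w1 but no w with w1R²w and w0Rw.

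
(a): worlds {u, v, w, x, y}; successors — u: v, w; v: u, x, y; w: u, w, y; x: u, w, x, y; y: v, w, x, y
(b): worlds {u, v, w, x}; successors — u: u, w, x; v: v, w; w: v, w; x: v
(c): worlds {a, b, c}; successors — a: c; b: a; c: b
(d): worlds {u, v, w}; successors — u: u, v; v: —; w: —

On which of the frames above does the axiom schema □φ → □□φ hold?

(d)

Frame correspondent (Sahlqvist): ∀x ∀y ∀z (Rxy ∧ Ryz → Rxz) — i.e. transitivity.
(a): fails — Ruv and Rvu but not Ruu.
(b): fails — Ruw and Rwv but not Ruv.
(c): fails — Rac and Rcb but not Rab.
(d): condition met.
Valid on: (d).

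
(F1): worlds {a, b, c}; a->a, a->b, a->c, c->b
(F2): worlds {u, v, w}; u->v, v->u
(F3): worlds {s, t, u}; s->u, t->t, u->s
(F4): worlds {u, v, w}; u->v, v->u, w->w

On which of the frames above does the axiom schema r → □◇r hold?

Frame correspondent (Sahlqvist): ∀x ∀y (Rxy → Ryx) — i.e. symmetry.
(F1): fails — Rac but not Rca.
(F2): satisfies the condition.
(F3): satisfies the condition.
(F4): satisfies the condition.
Valid on: (F2), (F3), (F4).

(F2), (F3), (F4)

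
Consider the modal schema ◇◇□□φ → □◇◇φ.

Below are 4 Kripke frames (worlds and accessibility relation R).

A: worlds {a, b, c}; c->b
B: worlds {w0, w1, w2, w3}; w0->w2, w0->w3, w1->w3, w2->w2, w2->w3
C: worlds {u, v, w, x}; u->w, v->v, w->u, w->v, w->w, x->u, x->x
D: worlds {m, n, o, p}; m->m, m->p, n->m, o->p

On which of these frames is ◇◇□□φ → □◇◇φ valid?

Frame correspondent (Sahlqvist): ∀x ∀y ∀z ((xR²y ∧ xRz) → ∃w (yR²w ∧ zR²w)) — i.e. a generalized confluence (Geach) condition.
A: satisfies the condition.
B: fails — w0R²w2, w0Rw3 but no w with w2R²w and w3R²w.
C: satisfies the condition.
D: fails — mR²m, mRp but no w with mR²w and pR²w.
Valid on: A, C.

A, C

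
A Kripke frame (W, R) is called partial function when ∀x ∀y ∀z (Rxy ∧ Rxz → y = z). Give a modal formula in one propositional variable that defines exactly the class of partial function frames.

A defining formula is ◇r → □r (the CD axiom).

◇r → □r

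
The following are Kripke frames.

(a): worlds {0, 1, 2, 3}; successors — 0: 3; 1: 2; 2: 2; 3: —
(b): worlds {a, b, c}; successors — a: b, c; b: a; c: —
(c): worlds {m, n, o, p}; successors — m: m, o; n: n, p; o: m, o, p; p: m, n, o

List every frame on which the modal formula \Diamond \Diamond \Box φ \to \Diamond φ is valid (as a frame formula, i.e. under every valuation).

(a)

Frame correspondent (Sahlqvist): \forall x \forall y (x R^2 y \to \exists w (yRw \wedge xRw)) — i.e. a generalized confluence (Geach) condition.
(a): holds.
(b): fails — bR²c but no w with cRw and bRw.
(c): fails — nR²m but no w with mRw and nRw.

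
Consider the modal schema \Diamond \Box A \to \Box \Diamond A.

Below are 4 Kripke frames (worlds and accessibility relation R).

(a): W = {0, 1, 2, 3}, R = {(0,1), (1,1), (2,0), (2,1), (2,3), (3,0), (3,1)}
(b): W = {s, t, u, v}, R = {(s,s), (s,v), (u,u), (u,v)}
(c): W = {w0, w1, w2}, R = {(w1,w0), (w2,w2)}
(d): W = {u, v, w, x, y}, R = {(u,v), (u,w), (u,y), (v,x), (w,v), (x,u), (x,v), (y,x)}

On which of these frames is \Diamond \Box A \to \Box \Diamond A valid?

(a)

Frame correspondent (Sahlqvist): \forall x \forall y \forall z (Rxy \wedge Rxz \to \exists w (Ryw \wedge Rzw)) — i.e. convergence.
(a): ✓.
(b): fails — Rss and Rsv but s and v have no common successor.
(c): fails — Rw1w0 and Rw1w0 but w0 and w0 have no common successor.
(d): fails — Ruv and Ruw but v and w have no common successor.
Valid on: (a).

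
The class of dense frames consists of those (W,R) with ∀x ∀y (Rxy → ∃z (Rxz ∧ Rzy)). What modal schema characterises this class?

□□q → □q

A defining formula is □□q → □q (the C4 axiom).
Suppose □□q→□q is valid. Take Rxy and set V(q)={w : xR²w}. Then □□q at x, so □q at x, so q at y, i.e. ∃z(Rxz∧Rzy).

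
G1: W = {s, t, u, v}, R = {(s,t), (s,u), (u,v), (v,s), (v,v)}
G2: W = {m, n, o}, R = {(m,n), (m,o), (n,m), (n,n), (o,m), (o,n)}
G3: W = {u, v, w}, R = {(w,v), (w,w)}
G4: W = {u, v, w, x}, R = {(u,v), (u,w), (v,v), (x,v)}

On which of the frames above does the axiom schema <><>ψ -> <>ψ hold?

Frame correspondent (Sahlqvist): forall x forall y (x R^2 y -> exists w (y = w & xRw)) — i.e. a generalized confluence (Geach) condition.
G1: fails — sR²v but no w with v=w and sRw.
G2: fails — mR²m but no w with m=w and mRw.
G3: holds.
G4: holds.
Valid on: G3, G4.

G3, G4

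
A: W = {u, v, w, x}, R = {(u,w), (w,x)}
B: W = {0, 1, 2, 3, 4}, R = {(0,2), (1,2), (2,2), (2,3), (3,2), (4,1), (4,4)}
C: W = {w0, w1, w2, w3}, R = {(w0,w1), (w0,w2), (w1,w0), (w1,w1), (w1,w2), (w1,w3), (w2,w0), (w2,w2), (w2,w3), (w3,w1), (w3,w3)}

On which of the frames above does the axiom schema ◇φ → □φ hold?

A

This is the axiom for partial functionality; its first-order frame correspondent is ∀x ∀y ∀z (Rxy ∧ Rxz → y = z).
A: condition met.
B: fails — 2 sees both 2 and 3.
C: fails — w0 sees both w1 and w2.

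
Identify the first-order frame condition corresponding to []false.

This schema is the Ver axiom.
Its frame correspondent is emptiness of R — forall x forall y ~Rxy.

emptiness of R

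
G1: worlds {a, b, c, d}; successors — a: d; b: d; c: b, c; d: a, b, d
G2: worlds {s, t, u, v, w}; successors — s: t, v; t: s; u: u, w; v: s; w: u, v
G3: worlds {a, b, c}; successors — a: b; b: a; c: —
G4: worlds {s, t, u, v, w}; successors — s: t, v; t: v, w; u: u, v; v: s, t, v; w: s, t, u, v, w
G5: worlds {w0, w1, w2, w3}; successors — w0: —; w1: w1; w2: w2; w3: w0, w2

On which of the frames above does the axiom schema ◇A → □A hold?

This is the axiom for partial functionality; its first-order frame correspondent is ∀x ∀y ∀z (Rxy ∧ Rxz → y = z).
G1: fails — c sees both b and c.
G2: fails — s sees both t and v.
G3: ✓.
G4: fails — s sees both t and v.
G5: fails — w3 sees both w0 and w2.
Valid on: G3.

G3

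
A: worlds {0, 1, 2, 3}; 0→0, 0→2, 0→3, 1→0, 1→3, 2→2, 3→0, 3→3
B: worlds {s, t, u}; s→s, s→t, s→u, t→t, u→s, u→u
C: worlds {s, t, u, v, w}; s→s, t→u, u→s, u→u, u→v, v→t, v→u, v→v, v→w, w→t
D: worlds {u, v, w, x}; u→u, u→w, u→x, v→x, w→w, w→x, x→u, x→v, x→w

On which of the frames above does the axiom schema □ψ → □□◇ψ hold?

D

Frame correspondent (Sahlqvist): ∀x ∀z (xR²z → ∃w (xRw ∧ zRw)) — i.e. a generalized confluence (Geach) condition.
A: fails — 1R²2 but no w with 1Rw and 2Rw.
B: fails — uR²t but no w with uRw and tRw.
C: fails — tR²s but no w* with tRw* and sRw*.
D: satisfies the condition.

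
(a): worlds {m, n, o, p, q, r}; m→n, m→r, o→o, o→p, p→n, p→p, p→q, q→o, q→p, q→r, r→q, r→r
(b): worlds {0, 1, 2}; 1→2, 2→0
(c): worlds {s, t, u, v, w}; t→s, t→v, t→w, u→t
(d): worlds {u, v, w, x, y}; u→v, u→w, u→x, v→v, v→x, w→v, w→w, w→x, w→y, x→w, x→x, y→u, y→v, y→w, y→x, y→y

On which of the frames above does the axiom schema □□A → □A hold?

This is the axiom for density; its first-order frame correspondent is ∀x ∀y (Rxy → ∃z (Rxz ∧ Rzy)).
(a): fails — Rmn but no z with Rmz and Rzn.
(b): fails — R12 but no z with R1z and Rz2.
(c): fails — Rts but no z with Rtz and Rzs.
(d): satisfies the condition.

(d)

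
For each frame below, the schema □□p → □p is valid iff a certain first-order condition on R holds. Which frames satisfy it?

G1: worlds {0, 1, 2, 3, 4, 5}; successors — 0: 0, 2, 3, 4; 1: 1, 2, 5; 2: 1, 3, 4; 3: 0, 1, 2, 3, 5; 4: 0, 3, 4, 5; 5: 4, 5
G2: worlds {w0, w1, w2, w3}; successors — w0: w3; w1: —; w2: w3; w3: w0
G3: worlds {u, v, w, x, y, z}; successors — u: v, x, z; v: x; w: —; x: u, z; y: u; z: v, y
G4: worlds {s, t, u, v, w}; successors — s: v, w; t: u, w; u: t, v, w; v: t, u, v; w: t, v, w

G1

The schema corresponds to density: ∀x ∀y (Rxy → ∃z (Rxz ∧ Rzy)).
G1: condition met.
G2: fails — Rw3w0 but no z with Rw3z and Rzw0.
G3: fails — Rvx but no t with Rvt and Rtx.
G4: fails — Rtu but no z with Rtz and Rzu.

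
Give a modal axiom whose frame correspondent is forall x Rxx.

□s → s

A defining formula is □s → s (the T axiom).
Suppose □s→s is valid. At any x set V(s)={w : Rxw}. Then □s holds at x, so s holds at x, i.e. Rxx.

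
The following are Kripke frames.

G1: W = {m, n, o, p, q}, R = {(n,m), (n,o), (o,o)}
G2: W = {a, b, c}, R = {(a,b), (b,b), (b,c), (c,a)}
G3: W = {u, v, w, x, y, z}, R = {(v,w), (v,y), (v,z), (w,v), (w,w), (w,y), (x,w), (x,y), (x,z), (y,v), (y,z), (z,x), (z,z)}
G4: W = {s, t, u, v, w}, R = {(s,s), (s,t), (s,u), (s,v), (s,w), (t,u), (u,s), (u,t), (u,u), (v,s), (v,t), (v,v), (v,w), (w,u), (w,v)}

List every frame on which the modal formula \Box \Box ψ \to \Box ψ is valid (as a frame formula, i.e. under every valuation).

The schema corresponds to density: \forall x \forall y (Rxy \to \exists z (Rxz \wedge Rzy)).
G1: fails — Rnm but no z with Rnz and Rzm.
G2: fails — Rca but no z with Rcz and Rza.
G3: fails — Ryv but no t with Ryt and Rtv.
G4: holds.
Valid on: G4.

G4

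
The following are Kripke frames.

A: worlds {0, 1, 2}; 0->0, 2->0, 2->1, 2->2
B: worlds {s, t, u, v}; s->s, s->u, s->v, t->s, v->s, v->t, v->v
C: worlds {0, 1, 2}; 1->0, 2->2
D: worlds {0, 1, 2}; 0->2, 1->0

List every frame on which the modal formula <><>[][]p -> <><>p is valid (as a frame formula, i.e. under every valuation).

C

The schema corresponds to a generalized confluence (Geach) condition: forall x forall y (x R^2 y -> exists w (y R^2 w & x R^2 w)).
A: fails — 2R²1 but no w with 1R²w and 2R²w.
B: fails — sR²u but no w with uR²w and sR²w.
C: condition met.
D: fails — 1R²2 but no w with 2R²w and 1R²w.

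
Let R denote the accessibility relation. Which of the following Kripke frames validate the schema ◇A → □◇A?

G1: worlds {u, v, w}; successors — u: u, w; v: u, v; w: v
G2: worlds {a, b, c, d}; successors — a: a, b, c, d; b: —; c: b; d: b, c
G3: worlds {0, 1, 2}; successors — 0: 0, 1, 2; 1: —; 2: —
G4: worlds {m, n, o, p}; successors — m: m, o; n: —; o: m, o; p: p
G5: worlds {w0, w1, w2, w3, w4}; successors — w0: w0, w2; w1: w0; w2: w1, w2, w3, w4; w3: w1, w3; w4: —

This is the axiom for the Euclidean property; its first-order frame correspondent is ∀x ∀y ∀z (Rxy ∧ Rxz → Ryz).
G1: fails — Ruw and Ruw but not Rww.
G2: fails — Rab and Rab but not Rbb.
G3: fails — R01 and R00 but not R10.
G4: ✓.
G5: fails — Rw0w2 and Rw0w0 but not Rw2w0.
Valid on: G4.

G4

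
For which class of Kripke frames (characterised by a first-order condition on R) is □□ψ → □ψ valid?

This is the C4 axiom.
It corresponds to density: ∀x ∀y (Rxy → ∃z (Rxz ∧ Rzy)).

density: ∀x ∀y (Rxy → ∃z (Rxz ∧ Rzy))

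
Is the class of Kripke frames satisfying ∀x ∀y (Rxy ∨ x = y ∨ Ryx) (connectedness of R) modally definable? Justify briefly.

Not modally definable

Any modally definable frame class is closed under disjoint unions.
Take 2 disjoint single-world reflexive frames: each is trivially connected, but their disjoint union has 2 worlds with no edge between distinct components, so it is not connected.
So no modal formula (or set of formulas) defines exactly the connected frames.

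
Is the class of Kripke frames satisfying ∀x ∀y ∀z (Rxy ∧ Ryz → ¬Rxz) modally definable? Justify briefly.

No

Any modally definable frame class is closed under surjective bounded morphisms.
The 5-cycle (worlds s,t,u,v,w with s→t→u→v→w→s) is intransitive. Mapping every world to a single reflexive point • is a surjective bounded morphism; the reflexive point is not intransitive (R••∧R•• but R••).
So no modal formula (or set of formulas) defines exactly the intransitive frames.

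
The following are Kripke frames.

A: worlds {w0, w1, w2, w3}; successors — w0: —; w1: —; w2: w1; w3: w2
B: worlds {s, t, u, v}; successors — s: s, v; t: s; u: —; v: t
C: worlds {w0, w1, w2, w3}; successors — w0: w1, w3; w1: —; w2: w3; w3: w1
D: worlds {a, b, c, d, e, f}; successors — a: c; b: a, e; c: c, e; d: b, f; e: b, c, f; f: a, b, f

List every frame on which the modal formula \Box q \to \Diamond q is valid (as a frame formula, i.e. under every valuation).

D

Frame correspondent (Sahlqvist): \forall x \exists y Rxy — i.e. seriality.
A: fails — world w0 has no successor.
B: fails — world u has no successor.
C: fails — world w1 has no successor.
D: ✓.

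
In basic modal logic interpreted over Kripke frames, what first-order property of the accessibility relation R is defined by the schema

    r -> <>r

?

Replacing r by ¬r and contraposing gives the equivalent schema □r → r.
Suppose □r→r is valid. At any x set V(r)={w : Rxw}. Then □r holds at x, so r holds at x, i.e. Rxx.

reflexivity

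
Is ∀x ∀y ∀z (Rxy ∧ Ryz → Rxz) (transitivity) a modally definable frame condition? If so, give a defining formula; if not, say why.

Definable; □q → □□q defines it

The condition is transitivity. A defining modal formula is □q → □□q.
Suppose □q→□□q is valid. Take Rxy, Ryz and set V(q)={w : Rxw}. Then □q at x, so □□q at x, so □q at y, so q at z, i.e. Rxz.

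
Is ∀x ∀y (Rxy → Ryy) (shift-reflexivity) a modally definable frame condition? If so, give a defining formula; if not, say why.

Yes, by □(□p → p)

The condition is shift-reflexivity. A defining modal formula is □(□p → p).
Suppose □(□p→p) is valid. Take Rxy and set V(p)={w : Ryw}. Then at y, □p holds; since □(□p→p) at x, □p→p at y, so p at y, i.e. Ryy.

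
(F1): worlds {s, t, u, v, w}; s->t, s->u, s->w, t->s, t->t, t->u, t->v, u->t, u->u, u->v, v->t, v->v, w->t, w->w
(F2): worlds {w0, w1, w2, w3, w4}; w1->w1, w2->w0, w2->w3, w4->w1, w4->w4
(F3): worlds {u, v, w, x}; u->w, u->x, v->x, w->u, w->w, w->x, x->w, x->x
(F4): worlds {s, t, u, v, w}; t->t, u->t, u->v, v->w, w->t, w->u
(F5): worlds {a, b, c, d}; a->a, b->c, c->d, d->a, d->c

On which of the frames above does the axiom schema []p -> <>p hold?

This is the axiom for seriality; its first-order frame correspondent is forall x exists y Rxy.
(F1): condition met.
(F2): fails — world w0 has no successor.
(F3): condition met.
(F4): fails — world s has no successor.
(F5): condition met.
Valid on: (F1), (F3), (F5).

(F1), (F3), (F5)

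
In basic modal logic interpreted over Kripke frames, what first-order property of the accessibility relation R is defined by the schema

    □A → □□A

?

Suppose □A→□□A is valid. Take Rxy, Ryz and set V(A)={w : Rxw}. Then □A at x, so □□A at x, so □A at y, so A at z, i.e. Rxz.

Transitivity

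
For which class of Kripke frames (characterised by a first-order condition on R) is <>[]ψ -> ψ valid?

Equivalently (dual form): ψ → □◇ψ.
Suppose ψ→□◇ψ is valid. Take Rxy and set V(ψ)={x}. Then ψ at x, so □◇ψ at x, so ◇ψ at y, so some z with Ryz has ψ; z=x, i.e. Ryx.
Conversely, any frame satisfying forall x forall y (Rxy -> Ryx) validates the schema.
Frame condition: forall x forall y (Rxy -> Ryx).

symmetry: forall x forall y (Rxy -> Ryx)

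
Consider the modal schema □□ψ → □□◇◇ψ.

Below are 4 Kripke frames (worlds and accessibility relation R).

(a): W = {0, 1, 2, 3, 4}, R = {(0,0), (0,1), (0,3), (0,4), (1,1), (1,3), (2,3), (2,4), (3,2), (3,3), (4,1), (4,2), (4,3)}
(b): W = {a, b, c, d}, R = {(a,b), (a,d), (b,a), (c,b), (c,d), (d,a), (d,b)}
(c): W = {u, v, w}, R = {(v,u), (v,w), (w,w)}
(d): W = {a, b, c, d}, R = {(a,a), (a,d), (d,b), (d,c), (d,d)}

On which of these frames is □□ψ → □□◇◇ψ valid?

(a), (b), (c)

Frame correspondent (Sahlqvist): ∀x ∀z (xR²z → ∃w (xR²w ∧ zR²w)) — i.e. a generalized confluence (Geach) condition.
(a): condition met.
(b): condition met.
(c): condition met.
(d): fails — aR²b but no w with aR²w and bR²w.
Valid on: (a), (b), (c).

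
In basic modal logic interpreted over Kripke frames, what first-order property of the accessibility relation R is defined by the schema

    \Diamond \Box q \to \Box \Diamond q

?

Suppose ◇□q→□◇q is valid. Take Rxy, Rxz and set V(q)={w : Ryw}. Then □q at y so ◇□q at x, so □◇q at x, so ◇q at z, giving w with Rzw and Ryw.
Conversely, any frame satisfying \forall x \forall y \forall z (Rxy \wedge Rxz \to \exists w (Ryw \wedge Rzw)) validates the schema.
Frame condition: \forall x \forall y \forall z (Rxy \wedge Rxz \to \exists w (Ryw \wedge Rzw)).

Convergence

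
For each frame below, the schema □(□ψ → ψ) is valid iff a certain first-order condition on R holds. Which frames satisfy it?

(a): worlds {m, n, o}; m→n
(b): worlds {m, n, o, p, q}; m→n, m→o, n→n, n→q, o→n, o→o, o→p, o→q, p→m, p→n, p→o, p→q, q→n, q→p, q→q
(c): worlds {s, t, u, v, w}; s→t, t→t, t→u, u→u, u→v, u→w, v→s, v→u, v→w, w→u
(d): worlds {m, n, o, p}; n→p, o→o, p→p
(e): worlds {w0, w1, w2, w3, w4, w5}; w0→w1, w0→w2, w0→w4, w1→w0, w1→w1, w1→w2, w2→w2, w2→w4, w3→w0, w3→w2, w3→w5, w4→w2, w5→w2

(d)

This is the axiom for shift-reflexivity; its first-order frame correspondent is ∀x ∀y (Rxy → Ryy).
(a): fails — Rmn but not Rnn.
(b): fails — Rop but not Rpp.
(c): fails — Ruv but not Rvv.
(d): holds.
(e): fails — Rw1w0 but not Rw0w0.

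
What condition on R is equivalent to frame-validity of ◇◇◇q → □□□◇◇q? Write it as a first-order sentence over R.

This is a Sahlqvist (Geach-type) schema ◇^3□^0q → □^3◇^2q.
Minimal-valuation argument: fix x; take any y with xR^3y and any z with xR^3z. Set V(q) to the set of worlds R-reachable from y in exactly 0 steps. Then □^0q holds at y, so the antecedent holds at x; validity forces ◇^2q at z, giving a w with zR^2w and yR^0w.
First-order correspondent: ∀x ∀y ∀z ((xR³y ∧ xR³z) → ∃w (y = w ∧ zR²w)).

∀x ∀y ∀z ((xR³y ∧ xR³z) → ∃w (y = w ∧ zR²w))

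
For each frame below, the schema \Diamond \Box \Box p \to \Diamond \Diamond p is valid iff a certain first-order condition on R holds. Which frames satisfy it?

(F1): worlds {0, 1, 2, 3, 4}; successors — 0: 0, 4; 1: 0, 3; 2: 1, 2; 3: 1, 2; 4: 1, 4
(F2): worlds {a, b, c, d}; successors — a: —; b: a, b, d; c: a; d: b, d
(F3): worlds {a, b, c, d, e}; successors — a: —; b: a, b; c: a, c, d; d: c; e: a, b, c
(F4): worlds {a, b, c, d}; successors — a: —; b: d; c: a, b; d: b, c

(F1)

This is the axiom for a generalized confluence (Geach) condition; its first-order frame correspondent is \forall x \forall y (xRy \to \exists w (y R^2 w \wedge x R^2 w)).
(F1): condition met.
(F2): fails — bRa but no w with aR²w and bR²w.
(F3): fails — bRa but no w with aR²w and bR²w.
(F4): fails — cRa but no w with aR²w and cR²w.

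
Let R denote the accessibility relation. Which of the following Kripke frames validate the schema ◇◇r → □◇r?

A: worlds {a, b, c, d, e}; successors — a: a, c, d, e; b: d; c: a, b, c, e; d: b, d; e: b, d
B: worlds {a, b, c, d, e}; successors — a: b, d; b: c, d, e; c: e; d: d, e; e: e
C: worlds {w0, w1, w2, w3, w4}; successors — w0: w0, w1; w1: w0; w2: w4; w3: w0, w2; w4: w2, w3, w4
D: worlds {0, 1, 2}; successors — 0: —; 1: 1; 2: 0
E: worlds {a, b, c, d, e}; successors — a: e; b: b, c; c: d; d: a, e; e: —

D

Frame correspondent (Sahlqvist): ∀x ∀y ∀z ((xR²y ∧ xRz) → ∃w (y = w ∧ zRw)) — i.e. a generalized confluence (Geach) condition.
A: fails — aR²a, aRd but no w with a=w and dRw.
B: fails — aR²c, aRd but no w with c=w and dRw.
C: fails — w0R²w1, w0Rw1 but no w with w1=w and w1Rw.
D: condition met.
E: fails — bR²b, bRc but no w with b=w and cRw.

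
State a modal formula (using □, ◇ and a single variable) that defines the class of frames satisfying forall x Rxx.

□p → p

A defining formula is □p → p (the T axiom).
Suppose □p→p is valid. At any x set V(p)={w : Rxw}. Then □p holds at x, so p holds at x, i.e. Rxx.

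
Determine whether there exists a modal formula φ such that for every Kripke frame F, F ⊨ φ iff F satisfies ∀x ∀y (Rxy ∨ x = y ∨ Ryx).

No — not modally definable

If a class were modally definable it would be closed under disjoint unions (Goldblatt–Thomason).
Take 3 disjoint single-world reflexive frames: each is trivially connected, but their disjoint union has 3 worlds with no edge between distinct components, so it is not connected.
So no modal formula (or set of formulas) defines exactly the connected frames.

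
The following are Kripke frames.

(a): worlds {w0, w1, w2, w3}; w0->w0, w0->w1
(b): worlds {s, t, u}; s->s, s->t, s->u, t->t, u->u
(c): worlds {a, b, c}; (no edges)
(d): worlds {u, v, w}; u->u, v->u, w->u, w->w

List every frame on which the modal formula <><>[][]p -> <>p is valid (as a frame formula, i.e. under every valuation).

Frame correspondent (Sahlqvist): forall x forall y (x R^2 y -> exists w (y R^2 w & xRw)) — i.e. a generalized confluence (Geach) condition.
(a): fails — w0R²w1 but no w with w1R²w and w0Rw.
(b): satisfies the condition.
(c): satisfies the condition.
(d): satisfies the condition.
Valid on: (b), (c), (d).

(b), (c), (d)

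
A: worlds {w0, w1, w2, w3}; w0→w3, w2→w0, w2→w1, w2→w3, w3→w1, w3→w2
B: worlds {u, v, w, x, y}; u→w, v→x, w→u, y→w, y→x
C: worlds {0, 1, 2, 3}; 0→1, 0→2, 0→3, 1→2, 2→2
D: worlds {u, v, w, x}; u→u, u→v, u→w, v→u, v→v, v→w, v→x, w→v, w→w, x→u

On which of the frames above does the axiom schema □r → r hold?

The schema corresponds to reflexivity: ∀x Rxx.
A: fails — world w0 does not see itself.
B: fails — world u does not see itself.
C: fails — world 0 does not see itself.
D: fails — world x does not see itself.

none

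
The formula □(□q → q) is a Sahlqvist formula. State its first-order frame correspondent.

Shift-reflexivity

This is the T□ axiom.
Its frame correspondent is shift-reflexivity — ∀x ∀y (Rxy → Ryy).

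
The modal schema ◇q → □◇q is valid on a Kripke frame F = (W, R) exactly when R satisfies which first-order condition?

The Euclidean property

This schema is the 5 axiom.
Its frame correspondent is the Euclidean property — ∀x ∀y ∀z (Rxy ∧ Rxz → Ryz).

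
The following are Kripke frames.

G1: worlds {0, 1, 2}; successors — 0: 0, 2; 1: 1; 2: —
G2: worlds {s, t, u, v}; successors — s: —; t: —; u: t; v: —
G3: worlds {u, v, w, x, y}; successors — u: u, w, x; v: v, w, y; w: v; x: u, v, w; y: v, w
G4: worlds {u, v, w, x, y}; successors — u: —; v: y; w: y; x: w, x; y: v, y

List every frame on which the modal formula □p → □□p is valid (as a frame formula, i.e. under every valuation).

Frame correspondent (Sahlqvist): ∀x ∀y ∀z (Rxy ∧ Ryz → Rxz) — i.e. transitivity.
G1: ✓.
G2: ✓.
G3: fails — Ruw and Rwv but not Ruv.
G4: fails — Rxw and Rwy but not Rxy.
Valid on: G1, G2.

G1, G2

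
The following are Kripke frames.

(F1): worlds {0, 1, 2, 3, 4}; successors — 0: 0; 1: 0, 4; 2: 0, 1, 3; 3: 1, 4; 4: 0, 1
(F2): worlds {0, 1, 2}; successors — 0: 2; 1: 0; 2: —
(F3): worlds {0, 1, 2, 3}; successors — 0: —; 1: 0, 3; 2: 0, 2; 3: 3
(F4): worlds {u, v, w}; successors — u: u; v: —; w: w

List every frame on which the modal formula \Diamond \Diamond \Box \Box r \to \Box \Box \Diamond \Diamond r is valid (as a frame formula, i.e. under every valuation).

(F1), (F4)

This is the axiom for a generalized confluence (Geach) condition; its first-order frame correspondent is \forall x \forall y \forall z ((x R^2 y \wedge x R^2 z) \to \exists w (y R^2 w \wedge z R^2 w)).
(F1): satisfies the condition.
(F2): fails — 1R²2, 1R²2 but no w with 2R²w and 2R²w.
(F3): fails — 2R²0, 2R²0 but no w with 0R²w and 0R²w.
(F4): satisfies the condition.
Valid on: (F1), (F4).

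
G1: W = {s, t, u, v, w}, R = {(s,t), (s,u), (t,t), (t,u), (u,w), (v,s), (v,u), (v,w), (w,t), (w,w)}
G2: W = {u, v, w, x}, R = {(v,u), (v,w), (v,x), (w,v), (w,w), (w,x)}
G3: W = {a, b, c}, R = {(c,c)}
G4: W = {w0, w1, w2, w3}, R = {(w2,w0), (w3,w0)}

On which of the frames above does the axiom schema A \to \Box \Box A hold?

G3, G4

Frame correspondent (Sahlqvist): \forall x \forall z (x R^2 z \to \exists w (x = w \wedge z = w)) — i.e. a generalized confluence (Geach) condition.
G1: fails — sR²t but s ≠ t.
G2: fails — vR²w but v ≠ w.
G3: satisfies the condition.
G4: satisfies the condition.
Valid on: G3, G4.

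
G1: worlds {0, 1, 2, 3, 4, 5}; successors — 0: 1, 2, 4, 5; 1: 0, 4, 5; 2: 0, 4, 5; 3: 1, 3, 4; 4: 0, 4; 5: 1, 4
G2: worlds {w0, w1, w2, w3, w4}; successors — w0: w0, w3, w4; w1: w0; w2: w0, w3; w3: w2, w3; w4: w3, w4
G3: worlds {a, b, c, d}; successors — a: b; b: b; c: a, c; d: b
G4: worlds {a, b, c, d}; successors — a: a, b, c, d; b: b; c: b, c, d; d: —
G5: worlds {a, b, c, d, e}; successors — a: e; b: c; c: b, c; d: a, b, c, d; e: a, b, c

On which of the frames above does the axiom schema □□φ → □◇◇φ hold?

Frame correspondent (Sahlqvist): ∀x ∀z (xRz → ∃w (xR²w ∧ zR²w)) — i.e. a generalized confluence (Geach) condition.
G1: holds.
G2: holds.
G3: holds.
G4: fails — aRd but no w with aR²w and dR²w.
G5: holds.
Valid on: G1, G2, G3, G5.

G1, G2, G3, G5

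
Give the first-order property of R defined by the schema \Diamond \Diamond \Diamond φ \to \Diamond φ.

This is a Sahlqvist (Geach-type) schema ◇^3□^0φ → □^0◇^1φ.
Minimal-valuation argument: fix x; take any y with xR^3y and any z with xR^0z. Set V(φ) to the set of worlds R-reachable from y in exactly 0 steps. Then □^0φ holds at y, so the antecedent holds at x; validity forces ◇^1φ at z, giving a w with zR^1w and yR^0w.
First-order correspondent: \forall x \forall y (x R^3 y \to \exists w (y = w \wedge xRw)).

\forall x \forall y (x R^3 y \to \exists w (y = w \wedge xRw))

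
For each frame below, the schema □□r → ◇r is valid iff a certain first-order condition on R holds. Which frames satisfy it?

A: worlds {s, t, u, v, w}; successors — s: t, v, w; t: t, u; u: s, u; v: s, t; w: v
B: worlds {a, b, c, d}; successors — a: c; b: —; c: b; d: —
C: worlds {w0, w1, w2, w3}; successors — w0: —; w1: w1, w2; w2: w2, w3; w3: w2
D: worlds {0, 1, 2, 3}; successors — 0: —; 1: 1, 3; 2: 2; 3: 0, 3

This is the axiom for a generalized confluence (Geach) condition; its first-order frame correspondent is ∀x ∃w (xR²w ∧ xRw).
A: fails — at w but no w* with wR²w* and wRw*.
B: fails — at a but no w with aR²w and aRw.
C: fails — at w0 but no w with w0R²w and w0Rw.
D: fails — at 0 but no w with 0R²w and 0Rw.

none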